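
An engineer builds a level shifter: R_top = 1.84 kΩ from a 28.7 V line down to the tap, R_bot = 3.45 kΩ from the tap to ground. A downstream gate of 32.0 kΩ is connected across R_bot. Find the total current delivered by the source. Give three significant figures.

I ≈ 5.79 mA

R_bot‖R_L = 3.114 kΩ, so the source sees R_top + R_bot‖R_L = 4.954 kΩ.
I = 28.7 V / 4.954 kΩ = 5.79 mA.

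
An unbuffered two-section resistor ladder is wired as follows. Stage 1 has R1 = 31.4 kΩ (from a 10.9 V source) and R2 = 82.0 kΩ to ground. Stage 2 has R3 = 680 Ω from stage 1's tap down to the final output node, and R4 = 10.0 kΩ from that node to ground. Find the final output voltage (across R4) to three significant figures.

V_out ≈ 2.36 V

Stage 2 presents R3+R4 = 10680 Ω as a load on stage 1's tap.
Stage 1's lower leg becomes R2‖(R3+R4) = 9449 Ω, so V_mid = 10.9 × 9449/40850 = 2.521 V.
Stage 2 is itself unloaded: V_out = V_mid × R4/(R3+R4) = 2.521 × 10000/10680 = 2.36 V.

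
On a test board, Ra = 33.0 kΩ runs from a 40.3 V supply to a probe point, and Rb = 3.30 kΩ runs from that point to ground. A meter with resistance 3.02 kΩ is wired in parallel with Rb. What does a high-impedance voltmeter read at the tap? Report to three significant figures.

The load sits in parallel with Rb: Rb‖R_L = (3.30 × 3.02) / (3.30 + 3.02) = 1.577 kΩ.
V_out = 40.3 × 1.577 / (33.0 + 1.577) = 40.3 × 1.577/34.58 = 1.84 V.

V_out ≈ 1.84 V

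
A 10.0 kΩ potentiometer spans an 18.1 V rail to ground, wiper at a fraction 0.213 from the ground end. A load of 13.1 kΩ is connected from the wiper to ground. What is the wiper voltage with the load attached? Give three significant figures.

The wiper splits the pot into (1−α)R = 7.870 kΩ above and αR = 2.130 kΩ below.
Lower section ‖ load = 1.832 kΩ.
V_wiper = 18.1 × 1.832/(7.870 + 1.832) = 3.42 V.

V ≈ 3.42 V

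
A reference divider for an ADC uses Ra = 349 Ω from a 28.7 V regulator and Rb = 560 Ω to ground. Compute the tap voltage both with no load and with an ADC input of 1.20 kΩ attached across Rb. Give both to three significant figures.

Open-circuit: V = 28.7 × 560/(349 + 560) = 17.7 V.
With the load, Rb becomes Rb‖R_L = 381.8 Ω, so V = 28.7 × 381.8/730.8 = 15.0 V.

Unloaded: 17.7 V; loaded: 15.0 V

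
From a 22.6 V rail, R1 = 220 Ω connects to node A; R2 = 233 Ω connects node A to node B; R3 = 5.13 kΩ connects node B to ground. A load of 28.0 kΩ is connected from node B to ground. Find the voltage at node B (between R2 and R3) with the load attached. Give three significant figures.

At node B, R3 is in parallel with the load: R3‖R_L = 4336 Ω.
Below node A the resistance is R2 + (R3‖R_L) = 4569 Ω, so V_A = 22.6 × 4569/4789 = 21.56 V.
Then V_B = V_A × (R3‖R_L)/(R2 + R3‖R_L) = 21.56 × 4336/4569 = 20.5 V.

V ≈ 20.5 V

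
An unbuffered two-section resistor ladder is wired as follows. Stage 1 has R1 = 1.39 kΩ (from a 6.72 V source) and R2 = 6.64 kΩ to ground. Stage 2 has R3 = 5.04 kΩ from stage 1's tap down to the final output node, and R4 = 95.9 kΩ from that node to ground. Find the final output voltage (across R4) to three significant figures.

Stage 2 presents R3+R4 = 100.9 kΩ as a load on stage 1's tap.
Stage 1's lower leg becomes R2‖(R3+R4) = 6.230 kΩ, so V_mid = 6.72 × 6.230/7.620 = 5.494 V.
Stage 2 is itself unloaded: V_out = V_mid × R4/(R3+R4) = 5.494 × 95.9/100.9 = 5.22 V.

V_out ≈ 5.22 V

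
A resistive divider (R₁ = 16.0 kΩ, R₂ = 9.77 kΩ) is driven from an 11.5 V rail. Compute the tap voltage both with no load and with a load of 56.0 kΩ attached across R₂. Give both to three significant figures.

Open-circuit: V = 11.5 × 9.77/(16.0 + 9.77) = 4.36 V.
With the load, R₂ becomes R₂‖R_L = 8.319 kΩ, so V = 11.5 × 8.319/24.32 = 3.93 V.

Unloaded: 4.36 V; loaded: 3.93 V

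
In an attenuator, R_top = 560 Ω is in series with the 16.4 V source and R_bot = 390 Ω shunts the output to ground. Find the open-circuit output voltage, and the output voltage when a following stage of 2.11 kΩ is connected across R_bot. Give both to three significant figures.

Open-circuit: V = 16.4 × 390/(560 + 390) = 6.73 V.
With the load, R_bot becomes R_bot‖R_L = 329.2 Ω, so V = 16.4 × 329.2/889.2 = 6.07 V.

Unloaded: 6.73 V; loaded: 6.07 V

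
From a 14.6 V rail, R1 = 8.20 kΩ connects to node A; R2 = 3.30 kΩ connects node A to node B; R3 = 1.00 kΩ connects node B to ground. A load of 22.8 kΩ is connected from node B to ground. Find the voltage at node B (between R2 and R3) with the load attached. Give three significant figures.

At node B, R3 is in parallel with the load: R3‖R_L = 0.9580 kΩ.
Below node A the resistance is R2 + (R3‖R_L) = 4.258 kΩ, so V_A = 14.6 × 4.258/12.46 = 4.990 V.
Then V_B = V_A × (R3‖R_L)/(R2 + R3‖R_L) = 4.990 × 0.9580/4.258 = 1.12 V.

V ≈ 1.12 V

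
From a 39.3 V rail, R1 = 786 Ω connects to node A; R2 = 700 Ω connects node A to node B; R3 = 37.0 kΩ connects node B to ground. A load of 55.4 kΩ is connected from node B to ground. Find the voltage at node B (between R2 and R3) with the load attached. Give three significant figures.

V ≈ 36.8 V

At node B, R3 is in parallel with the load: R3‖R_L = 22180 Ω.
Below node A the resistance is R2 + (R3‖R_L) = 22880 Ω, so V_A = 39.3 × 22880/23670 = 37.99 V.
Then V_B = V_A × (R3‖R_L)/(R2 + R3‖R_L) = 37.99 × 22180/22880 = 36.8 V.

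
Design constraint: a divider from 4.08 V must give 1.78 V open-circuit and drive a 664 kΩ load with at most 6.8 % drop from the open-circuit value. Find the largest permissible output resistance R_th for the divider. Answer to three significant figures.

Loading drop = R_th/(R_th + R_L) ≤ 0.0680, so R_th ≤ R_L · ε/(1−ε) = 664 kΩ × 0.0680/0.9320 = 48.4 kΩ.

R_th ≤ 48.4 kΩ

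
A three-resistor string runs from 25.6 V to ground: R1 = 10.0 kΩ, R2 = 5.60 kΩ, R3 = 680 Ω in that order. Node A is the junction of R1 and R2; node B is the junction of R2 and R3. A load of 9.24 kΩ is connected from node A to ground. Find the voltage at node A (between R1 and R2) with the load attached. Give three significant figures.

V ≈ 6.97 V

Below node A the series string R2+R3 = 6280 Ω sits in parallel with the 9240 Ω load: 3739 Ω.
V_A = 25.6 × 3739/(10000 + 3739) = 6.97 V.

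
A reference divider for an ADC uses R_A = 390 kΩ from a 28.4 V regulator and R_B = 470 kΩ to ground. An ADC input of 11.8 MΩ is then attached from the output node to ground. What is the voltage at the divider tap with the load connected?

V_out ≈ 15.2 V

The load sits in parallel with R_B: R_B‖R_L = (470 × 11800) / (470 + 11800) = 452.0 kΩ.
V_out = 28.4 × 452.0 / (390 + 452.0) = 28.4 × 452.0/842.0 = 15.2 V.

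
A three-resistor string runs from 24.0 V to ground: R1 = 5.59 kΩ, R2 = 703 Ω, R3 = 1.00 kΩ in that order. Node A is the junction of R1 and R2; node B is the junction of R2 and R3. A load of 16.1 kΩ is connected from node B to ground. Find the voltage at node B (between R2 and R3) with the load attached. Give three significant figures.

At node B, R3 is in parallel with the load: R3‖R_L = 941.5 Ω.
Below node A the resistance is R2 + (R3‖R_L) = 1645 Ω, so V_A = 24.0 × 1645/7235 = 5.456 V.
Then V_B = V_A × (R3‖R_L)/(R2 + R3‖R_L) = 5.456 × 941.5/1645 = 3.12 V.

V ≈ 3.12 V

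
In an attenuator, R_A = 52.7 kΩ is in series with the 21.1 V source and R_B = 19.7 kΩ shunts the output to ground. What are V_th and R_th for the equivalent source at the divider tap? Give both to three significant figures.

V_th = 5.74 V, R_th = 14.3 kΩ

V_th is the open-circuit tap voltage: 21.1 × 19.7/(52.7 + 19.7) = 5.74 V.
With the supply zeroed, R_A and R_B appear in parallel from the tap: R_th = R_A‖R_B = (52.7 × 19.7)/72.40 = 14.3 kΩ.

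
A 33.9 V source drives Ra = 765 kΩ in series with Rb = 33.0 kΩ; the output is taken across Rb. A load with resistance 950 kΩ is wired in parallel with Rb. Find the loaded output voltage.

V_out ≈ 1.36 V

The load sits in parallel with Rb: Rb‖R_L = (33.0 × 950) / (33.0 + 950) = 31.89 kΩ.
V_out = 33.9 × 31.89 / (765 + 31.89) = 33.9 × 31.89/796.9 = 1.36 V.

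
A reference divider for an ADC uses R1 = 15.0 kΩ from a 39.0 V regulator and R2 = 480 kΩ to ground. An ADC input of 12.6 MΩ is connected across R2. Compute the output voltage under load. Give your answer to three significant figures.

The load sits in parallel with R2: R2‖R_L = (480 × 12600) / (480 + 12600) = 462.4 kΩ.
V_out = 39.0 × 462.4 / (15.0 + 462.4) = 39.0 × 462.4/477.4 = 37.8 V.

V_out ≈ 37.8 V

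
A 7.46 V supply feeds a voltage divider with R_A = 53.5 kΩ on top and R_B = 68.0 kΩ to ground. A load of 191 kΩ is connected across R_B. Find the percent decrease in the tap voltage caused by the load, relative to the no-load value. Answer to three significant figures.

The divider's output (Thévenin) resistance is R_A‖R_B = 29.94 kΩ.
Fractional drop under load = R_th/(R_th + R_L) = 29.94 / (29.94 + 191) = 0.1355.
So the output falls by 13.6 %.

13.6 %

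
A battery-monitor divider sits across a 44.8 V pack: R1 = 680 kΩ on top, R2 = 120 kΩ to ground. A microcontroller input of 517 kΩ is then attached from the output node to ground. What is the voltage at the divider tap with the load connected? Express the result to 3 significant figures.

V_out ≈ 5.61 V

The load sits in parallel with R2: R2‖R_L = (120 × 517) / (120 + 517) = 97.39 kΩ.
V_out = 44.8 × 97.39 / (680 + 97.39) = 44.8 × 97.39/777.4 = 5.61 V.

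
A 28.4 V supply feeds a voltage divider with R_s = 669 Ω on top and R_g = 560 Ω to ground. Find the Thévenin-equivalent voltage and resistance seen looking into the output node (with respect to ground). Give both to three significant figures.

V_th is the open-circuit tap voltage: 28.4 × 560/(669 + 560) = 12.9 V.
With the supply zeroed, R_s and R_g appear in parallel from the tap: R_th = R_s‖R_g = (669 × 560)/1229 = 305 Ω.

V_th = 12.9 V, R_th = 305 Ω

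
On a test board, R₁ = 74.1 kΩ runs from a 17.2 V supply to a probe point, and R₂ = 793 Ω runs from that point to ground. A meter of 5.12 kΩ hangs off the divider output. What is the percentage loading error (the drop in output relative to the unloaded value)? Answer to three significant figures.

Unloaded V = 17.2 × 793/74890 = 0.18212 V.
Loaded: R₂‖R_L = 686.6 Ω, giving V = 17.2 × 686.6/74790 = 0.15792 V.
Drop = (0.18212 − 0.15792) / 0.18212 = 13.3 %.

13.3 %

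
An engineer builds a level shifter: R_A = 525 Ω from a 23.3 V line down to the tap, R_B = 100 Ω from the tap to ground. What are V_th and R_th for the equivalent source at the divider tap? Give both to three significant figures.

V_th is the open-circuit tap voltage: 23.3 × 100/(525 + 100) = 3.73 V.
With the supply zeroed, R_A and R_B appear in parallel from the tap: R_th = R_A‖R_B = (525 × 100)/625.0 = 84.0 Ω.

V_th = 3.73 V, R_th = 84.0 Ω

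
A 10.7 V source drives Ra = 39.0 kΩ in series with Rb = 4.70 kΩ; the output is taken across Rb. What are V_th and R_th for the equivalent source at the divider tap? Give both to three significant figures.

V_th = 1.15 V, R_th = 4.19 kΩ

V_th is the open-circuit tap voltage: 10.7 × 4.70/(39.0 + 4.70) = 1.15 V.
With the supply zeroed, Ra and Rb appear in parallel from the tap: R_th = Ra‖Rb = (39.0 × 4.70)/43.70 = 4.19 kΩ.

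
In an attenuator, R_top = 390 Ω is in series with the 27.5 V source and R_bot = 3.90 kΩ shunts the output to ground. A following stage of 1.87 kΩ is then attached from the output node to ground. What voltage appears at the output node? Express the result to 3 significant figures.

V_out ≈ 21.0 V

The load sits in parallel with R_bot: R_bot‖R_L = (3900 × 1870) / (3900 + 1870) = 1264 Ω.
V_out = 27.5 × 1264 / (390 + 1264) = 27.5 × 1264/1654 = 21.0 V.
(Unloaded it would have been 25.0 V.)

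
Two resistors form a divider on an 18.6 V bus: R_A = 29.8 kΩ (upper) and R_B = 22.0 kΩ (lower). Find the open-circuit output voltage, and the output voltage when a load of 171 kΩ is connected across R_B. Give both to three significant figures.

Open-circuit: V = 18.6 × 22.0/(29.8 + 22.0) = 7.90 V.
With the load, R_B becomes R_B‖R_L = 19.49 kΩ, so V = 18.6 × 19.49/49.29 = 7.36 V.

Unloaded: 7.90 V; loaded: 7.36 V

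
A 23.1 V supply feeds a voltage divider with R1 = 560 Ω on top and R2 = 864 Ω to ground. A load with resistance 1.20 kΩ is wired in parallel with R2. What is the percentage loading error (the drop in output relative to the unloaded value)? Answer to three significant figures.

22.1 %

Unloaded V = 23.1 × 864/1424 = 14.02 V.
Loaded: R2‖R_L = 502.3 Ω, giving V = 23.1 × 502.3/1062 = 10.92 V.
Drop = (14.02 − 10.92) / 14.02 = 22.1 %.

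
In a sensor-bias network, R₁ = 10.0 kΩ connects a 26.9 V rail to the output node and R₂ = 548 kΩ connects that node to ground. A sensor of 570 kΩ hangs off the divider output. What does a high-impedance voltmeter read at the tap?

V_out ≈ 26.0 V

The load sits in parallel with R₂: R₂‖R_L = (548 × 570) / (548 + 570) = 279.4 kΩ.
V_out = 26.9 × 279.4 / (10.0 + 279.4) = 26.9 × 279.4/289.4 = 26.0 V.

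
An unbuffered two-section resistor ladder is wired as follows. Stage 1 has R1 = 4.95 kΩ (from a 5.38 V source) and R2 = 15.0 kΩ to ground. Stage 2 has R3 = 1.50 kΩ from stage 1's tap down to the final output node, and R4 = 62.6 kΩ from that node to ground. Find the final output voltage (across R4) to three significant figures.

Stage 2 presents R3+R4 = 64.10 kΩ as a load on stage 1's tap.
Stage 1's lower leg becomes R2‖(R3+R4) = 12.16 kΩ, so V_mid = 5.38 × 12.16/17.11 = 3.823 V.
Stage 2 is itself unloaded: V_out = V_mid × R4/(R3+R4) = 3.823 × 62.6/64.10 = 3.73 V.

V_out ≈ 3.73 V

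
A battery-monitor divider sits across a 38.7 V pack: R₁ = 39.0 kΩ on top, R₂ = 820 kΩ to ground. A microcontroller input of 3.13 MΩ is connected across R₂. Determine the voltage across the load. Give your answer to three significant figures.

The load sits in parallel with R₂: R₂‖R_L = (820 × 3130) / (820 + 3130) = 649.8 kΩ.
V_out = 38.7 × 649.8 / (39.0 + 649.8) = 38.7 × 649.8/688.8 = 36.5 V.

V_out ≈ 36.5 V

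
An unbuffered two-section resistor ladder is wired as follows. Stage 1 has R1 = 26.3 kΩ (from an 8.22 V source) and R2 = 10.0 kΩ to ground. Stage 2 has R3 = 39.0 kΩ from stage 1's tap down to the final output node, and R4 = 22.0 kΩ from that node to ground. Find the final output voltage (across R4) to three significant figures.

V_out ≈ 0.730 V

Stage 2 presents R3+R4 = 61.00 kΩ as a load on stage 1's tap.
Stage 1's lower leg becomes R2‖(R3+R4) = 8.592 kΩ, so V_mid = 8.22 × 8.592/34.89 = 2.024 V.
Stage 2 is itself unloaded: V_out = V_mid × R4/(R3+R4) = 2.024 × 22.0/61.00 = 0.730 V.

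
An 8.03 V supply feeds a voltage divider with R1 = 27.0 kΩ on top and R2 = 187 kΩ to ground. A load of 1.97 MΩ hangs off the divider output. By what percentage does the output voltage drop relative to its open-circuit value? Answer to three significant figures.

The divider's output (Thévenin) resistance is R1‖R2 = 23.59 kΩ.
Fractional drop under load = R_th/(R_th + R_L) = 23.59 / (23.59 + 1970) = 0.01183.
So the output falls by 1.18 %.

1.18 %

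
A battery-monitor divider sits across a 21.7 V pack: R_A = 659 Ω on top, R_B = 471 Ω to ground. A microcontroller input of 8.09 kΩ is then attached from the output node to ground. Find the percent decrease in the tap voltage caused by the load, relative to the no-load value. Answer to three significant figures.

The divider's output (Thévenin) resistance is R_A‖R_B = 274.7 Ω.
Fractional drop under load = R_th/(R_th + R_L) = 274.7 / (274.7 + 8090) = 0.03284.
So the output falls by 3.28 %.

3.28 %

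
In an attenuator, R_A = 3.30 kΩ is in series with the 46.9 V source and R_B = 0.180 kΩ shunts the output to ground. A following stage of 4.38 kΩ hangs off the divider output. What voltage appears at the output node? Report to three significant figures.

V_out ≈ 2.33 V

The load sits in parallel with R_B: R_B‖R_L = (180 × 4380) / (180 + 4380) = 172.9 Ω.
V_out = 46.9 × 172.9 / (3300 + 172.9) = 46.9 × 172.9/3473 = 2.33 V.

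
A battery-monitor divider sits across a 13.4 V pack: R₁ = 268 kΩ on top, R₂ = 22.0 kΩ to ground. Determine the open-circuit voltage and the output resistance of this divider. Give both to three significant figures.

V_th = 1.02 V, R_th = 20.3 kΩ

V_th is the open-circuit tap voltage: 13.4 × 22.0/(268 + 22.0) = 1.02 V.
With the supply zeroed, R₁ and R₂ appear in parallel from the tap: R_th = R₁‖R₂ = (268 × 22.0)/290.0 = 20.3 kΩ.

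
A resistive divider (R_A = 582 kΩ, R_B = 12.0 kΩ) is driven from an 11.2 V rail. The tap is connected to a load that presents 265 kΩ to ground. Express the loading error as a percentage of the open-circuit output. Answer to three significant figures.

The divider's output (Thévenin) resistance is R_A‖R_B = 11.76 kΩ.
Fractional drop under load = R_th/(R_th + R_L) = 11.76 / (11.76 + 265) = 0.04248.
So the output falls by 4.25 %.

4.25 %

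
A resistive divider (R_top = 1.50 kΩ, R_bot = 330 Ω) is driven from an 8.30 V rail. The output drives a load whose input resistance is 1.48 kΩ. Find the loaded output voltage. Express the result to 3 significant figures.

V_out ≈ 1.27 V

The load sits in parallel with R_bot: R_bot‖R_L = (330 × 1480) / (330 + 1480) = 269.8 Ω.
V_out = 8.30 × 269.8 / (1500 + 269.8) = 8.30 × 269.8/1770 = 1.27 V.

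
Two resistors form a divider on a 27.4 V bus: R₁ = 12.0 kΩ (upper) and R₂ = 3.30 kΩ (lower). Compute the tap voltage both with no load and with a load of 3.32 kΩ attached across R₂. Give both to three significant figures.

Open-circuit: V = 27.4 × 3.30/(12.0 + 3.30) = 5.91 V.
With the load, R₂ becomes R₂‖R_L = 1.655 kΩ, so V = 27.4 × 1.655/13.65 = 3.32 V.

Unloaded: 5.91 V; loaded: 3.32 V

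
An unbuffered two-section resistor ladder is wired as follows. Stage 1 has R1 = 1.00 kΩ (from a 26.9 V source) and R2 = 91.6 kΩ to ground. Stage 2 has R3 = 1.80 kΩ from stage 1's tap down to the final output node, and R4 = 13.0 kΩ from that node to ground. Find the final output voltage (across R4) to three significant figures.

Stage 2 presents R3+R4 = 14.80 kΩ as a load on stage 1's tap.
Stage 1's lower leg becomes R2‖(R3+R4) = 12.74 kΩ, so V_mid = 26.9 × 12.74/13.74 = 24.94 V.
Stage 2 is itself unloaded: V_out = V_mid × R4/(R3+R4) = 24.94 × 13.0/14.80 = 21.9 V.

V_out ≈ 21.9 V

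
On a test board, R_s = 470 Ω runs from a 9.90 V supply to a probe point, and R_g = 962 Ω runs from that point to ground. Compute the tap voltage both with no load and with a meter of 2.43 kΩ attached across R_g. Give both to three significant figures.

Unloaded: 6.65 V; loaded: 5.89 V

Open-circuit: V = 9.90 × 962/(470 + 962) = 6.65 V.
With the load, R_g becomes R_g‖R_L = 689.2 Ω, so V = 9.90 × 689.2/1159 = 5.89 V.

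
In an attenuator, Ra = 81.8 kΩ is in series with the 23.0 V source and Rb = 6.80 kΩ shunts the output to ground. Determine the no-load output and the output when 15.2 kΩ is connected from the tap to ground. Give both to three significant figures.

Open-circuit: V = 23.0 × 6.80/(81.8 + 6.80) = 1.77 V.
With the load, Rb becomes Rb‖R_L = 4.698 kΩ, so V = 23.0 × 4.698/86.50 = 1.25 V.

Unloaded: 1.77 V; loaded: 1.25 V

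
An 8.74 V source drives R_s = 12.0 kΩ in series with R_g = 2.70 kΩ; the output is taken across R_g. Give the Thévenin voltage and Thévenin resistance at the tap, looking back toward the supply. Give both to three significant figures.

V_th is the open-circuit tap voltage: 8.74 × 2.70/(12.0 + 2.70) = 1.61 V.
With the supply zeroed, R_s and R_g appear in parallel from the tap: R_th = R_s‖R_g = (12.0 × 2.70)/14.70 = 2.20 kΩ.

V_th = 1.61 V, R_th = 2.20 kΩ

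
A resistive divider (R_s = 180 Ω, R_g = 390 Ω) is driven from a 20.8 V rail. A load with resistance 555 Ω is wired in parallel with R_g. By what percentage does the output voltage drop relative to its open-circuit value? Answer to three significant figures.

Unloaded V = 20.8 × 390/570.0 = 14.23 V.
Loaded: R_g‖R_L = 229.0 Ω, giving V = 20.8 × 229.0/409.0 = 11.65 V.
Drop = (14.23 − 11.65) / 14.23 = 18.2 %.

18.2 %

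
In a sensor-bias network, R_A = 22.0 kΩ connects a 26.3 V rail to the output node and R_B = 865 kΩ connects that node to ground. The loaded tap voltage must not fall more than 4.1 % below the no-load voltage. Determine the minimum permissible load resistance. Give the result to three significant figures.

R_L(min) ≈ 502 kΩ

Output resistance R_th = R_A‖R_B = (22.0 × 865)/887.0 = 21.45 kΩ.
The fractional drop is R_th/(R_th + R_L); requiring this ≤ 0.0410 gives R_L ≥ R_th(1/0.0410 − 1) = 21.45 × 23.39 = 502 kΩ.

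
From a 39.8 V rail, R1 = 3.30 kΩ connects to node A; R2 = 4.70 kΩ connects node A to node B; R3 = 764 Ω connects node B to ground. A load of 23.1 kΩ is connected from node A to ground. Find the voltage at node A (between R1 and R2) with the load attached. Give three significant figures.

V ≈ 22.8 V

Below node A the series string R2+R3 = 5464 Ω sits in parallel with the 23100 Ω load: 4419 Ω.
V_A = 39.8 × 4419/(3300 + 4419) = 22.8 V.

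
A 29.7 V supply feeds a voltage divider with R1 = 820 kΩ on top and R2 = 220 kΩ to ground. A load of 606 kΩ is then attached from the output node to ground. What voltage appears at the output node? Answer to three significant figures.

V_out ≈ 4.88 V

The load sits in parallel with R2: R2‖R_L = (220 × 606) / (220 + 606) = 161.4 kΩ.
V_out = 29.7 × 161.4 / (820 + 161.4) = 29.7 × 161.4/981.4 = 4.88 V.
(Unloaded it would have been 6.28 V.)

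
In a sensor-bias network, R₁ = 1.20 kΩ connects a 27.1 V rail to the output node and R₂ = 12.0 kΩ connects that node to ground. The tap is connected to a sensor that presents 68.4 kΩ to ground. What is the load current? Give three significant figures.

R₂‖R_L = 10.21 kΩ; V_out = 27.1 × 10.21/11.41 = 24.25 V.
I_L = V_out / R_L = 24.25 / 68.4 kΩ = 0.355 mA.

I_L ≈ 0.355 mA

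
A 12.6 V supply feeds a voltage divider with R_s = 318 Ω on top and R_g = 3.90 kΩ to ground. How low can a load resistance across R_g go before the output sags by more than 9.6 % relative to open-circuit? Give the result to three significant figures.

Output resistance R_th = R_s‖R_g = (318 × 3900)/4218 = 294.0 Ω.
The fractional drop is R_th/(R_th + R_L); requiring this ≤ 0.0960 gives R_L ≥ R_th(1/0.0960 − 1) = 294.0 × 9.417 = 2.77 kΩ.

R_L(min) ≈ 2.77 kΩ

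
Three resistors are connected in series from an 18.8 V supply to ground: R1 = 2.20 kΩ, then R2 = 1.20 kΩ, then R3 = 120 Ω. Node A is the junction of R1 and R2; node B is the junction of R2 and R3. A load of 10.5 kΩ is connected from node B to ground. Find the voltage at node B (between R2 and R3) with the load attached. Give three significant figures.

At node B, R3 is in parallel with the load: R3‖R_L = 118.6 Ω.
Below node A the resistance is R2 + (R3‖R_L) = 1319 Ω, so V_A = 18.8 × 1319/3519 = 7.045 V.
Then V_B = V_A × (R3‖R_L)/(R2 + R3‖R_L) = 7.045 × 118.6/1319 = 0.634 V.

V ≈ 0.634 V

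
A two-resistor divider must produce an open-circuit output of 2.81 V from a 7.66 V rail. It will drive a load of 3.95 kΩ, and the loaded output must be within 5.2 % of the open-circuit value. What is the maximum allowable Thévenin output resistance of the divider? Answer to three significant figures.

Loading drop = R_th/(R_th + R_L) ≤ 0.0520, so R_th ≤ R_L · ε/(1−ε) = 3.95 kΩ × 0.0520/0.9480 = 217 Ω.
(Any R1, R2 with R2/(R1+R2) = 0.367 and R1‖R2 ≤ 217 Ω will meet the spec.)

R_th ≤ 217 Ω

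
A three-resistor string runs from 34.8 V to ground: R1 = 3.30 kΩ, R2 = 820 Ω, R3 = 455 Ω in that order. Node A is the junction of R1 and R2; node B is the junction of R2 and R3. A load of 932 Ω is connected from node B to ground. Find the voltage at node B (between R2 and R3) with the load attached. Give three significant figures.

V ≈ 2.40 V

At node B, R3 is in parallel with the load: R3‖R_L = 305.7 Ω.
Below node A the resistance is R2 + (R3‖R_L) = 1126 Ω, so V_A = 34.8 × 1126/4426 = 8.852 V.
Then V_B = V_A × (R3‖R_L)/(R2 + R3‖R_L) = 8.852 × 305.7/1126 = 2.40 V.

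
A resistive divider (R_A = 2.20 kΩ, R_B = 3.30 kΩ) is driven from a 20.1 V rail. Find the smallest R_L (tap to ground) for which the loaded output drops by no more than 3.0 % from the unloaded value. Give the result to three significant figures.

Output resistance R_th = R_A‖R_B = (2.20 × 3.30)/5.500 = 1.320 kΩ.
The fractional drop is R_th/(R_th + R_L); requiring this ≤ 0.0300 gives R_L ≥ R_th(1/0.0300 − 1) = 1.320 × 32.33 = 42.7 kΩ.

R_L(min) ≈ 42.7 kΩ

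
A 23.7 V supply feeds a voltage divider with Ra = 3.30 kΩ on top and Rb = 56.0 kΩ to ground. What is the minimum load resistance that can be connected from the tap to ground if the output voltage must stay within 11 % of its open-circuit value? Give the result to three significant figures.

Output resistance R_th = Ra‖Rb = (3.30 × 56.0)/59.30 = 3.116 kΩ.
The fractional drop is R_th/(R_th + R_L); requiring this ≤ 0.110 gives R_L ≥ R_th(1/0.110 − 1) = 3.116 × 8.091 = 25.2 kΩ.

R_L(min) ≈ 25.2 kΩ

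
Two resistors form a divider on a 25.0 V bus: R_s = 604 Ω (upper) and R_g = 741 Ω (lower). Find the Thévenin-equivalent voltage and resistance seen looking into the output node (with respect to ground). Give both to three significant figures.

V_th is the open-circuit tap voltage: 25.0 × 741/(604 + 741) = 13.8 V.
With the supply zeroed, R_s and R_g appear in parallel from the tap: R_th = R_s‖R_g = (604 × 741)/1345 = 333 Ω.

V_th = 13.8 V, R_th = 333 Ω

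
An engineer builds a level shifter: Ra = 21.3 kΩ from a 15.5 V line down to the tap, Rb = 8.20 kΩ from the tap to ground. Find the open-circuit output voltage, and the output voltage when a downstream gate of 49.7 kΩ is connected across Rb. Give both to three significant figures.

Open-circuit: V = 15.5 × 8.20/(21.3 + 8.20) = 4.31 V.
With the load, Rb becomes Rb‖R_L = 7.039 kΩ, so V = 15.5 × 7.039/28.34 = 3.85 V.

Unloaded: 4.31 V; loaded: 3.85 V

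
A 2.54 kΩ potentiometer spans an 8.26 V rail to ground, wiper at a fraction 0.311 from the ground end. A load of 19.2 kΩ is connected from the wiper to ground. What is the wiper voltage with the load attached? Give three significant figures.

The wiper splits the pot into (1−α)R = 1750 Ω above and αR = 789.9 Ω below.
Lower section ‖ load = 758.7 Ω.
V_wiper = 8.26 × 758.7/(1750 + 758.7) = 2.50 V.

V ≈ 2.50 V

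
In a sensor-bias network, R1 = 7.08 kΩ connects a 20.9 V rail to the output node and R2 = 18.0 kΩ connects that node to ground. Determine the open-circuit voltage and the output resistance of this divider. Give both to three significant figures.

V_th is the open-circuit tap voltage: 20.9 × 18.0/(7.08 + 18.0) = 15.0 V.
With the supply zeroed, R1 and R2 appear in parallel from the tap: R_th = R1‖R2 = (7.08 × 18.0)/25.08 = 5.08 kΩ.

V_th = 15.0 V, R_th = 5.08 kΩ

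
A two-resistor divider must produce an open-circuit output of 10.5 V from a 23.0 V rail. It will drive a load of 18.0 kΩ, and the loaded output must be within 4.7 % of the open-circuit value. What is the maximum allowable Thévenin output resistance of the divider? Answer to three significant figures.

R_th ≤ 888 Ω

Loading drop = R_th/(R_th + R_L) ≤ 0.0470, so R_th ≤ R_L · ε/(1−ε) = 18.0 kΩ × 0.0470/0.9530 = 888 Ω.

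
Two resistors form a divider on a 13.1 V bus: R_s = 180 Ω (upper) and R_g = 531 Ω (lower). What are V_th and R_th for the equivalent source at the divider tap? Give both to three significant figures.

V_th = 9.78 V, R_th = 134 Ω

V_th is the open-circuit tap voltage: 13.1 × 531/(180 + 531) = 9.78 V.
With the supply zeroed, R_s and R_g appear in parallel from the tap: R_th = R_s‖R_g = (180 × 531)/711.0 = 134 Ω.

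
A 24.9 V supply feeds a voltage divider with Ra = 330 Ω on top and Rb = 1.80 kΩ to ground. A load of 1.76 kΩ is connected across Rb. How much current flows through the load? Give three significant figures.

Rb‖R_L = 889.9 Ω; V_out = 24.9 × 889.9/1220 = 18.16 V.
I_L = V_out / R_L = 18.16 / 1.76 kΩ = 10.3 mA.

I_L ≈ 10.3 mA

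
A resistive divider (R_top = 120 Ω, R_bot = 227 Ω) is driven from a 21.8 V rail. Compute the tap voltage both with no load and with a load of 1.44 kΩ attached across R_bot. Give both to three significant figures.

Open-circuit: V = 21.8 × 227/(120 + 227) = 14.3 V.
With the load, R_bot becomes R_bot‖R_L = 196.1 Ω, so V = 21.8 × 196.1/316.1 = 13.5 V.

Unloaded: 14.3 V; loaded: 13.5 V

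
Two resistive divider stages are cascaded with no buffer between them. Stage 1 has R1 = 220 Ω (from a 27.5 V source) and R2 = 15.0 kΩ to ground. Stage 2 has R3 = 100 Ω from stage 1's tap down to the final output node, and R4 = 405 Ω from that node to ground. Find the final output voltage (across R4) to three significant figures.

Stage 2 presents R3+R4 = 505.0 Ω as a load on stage 1's tap.
Stage 1's lower leg becomes R2‖(R3+R4) = 488.6 Ω, so V_mid = 27.5 × 488.6/708.6 = 18.96 V.
Stage 2 is itself unloaded: V_out = V_mid × R4/(R3+R4) = 18.96 × 405/505.0 = 15.2 V.

V_out ≈ 15.2 V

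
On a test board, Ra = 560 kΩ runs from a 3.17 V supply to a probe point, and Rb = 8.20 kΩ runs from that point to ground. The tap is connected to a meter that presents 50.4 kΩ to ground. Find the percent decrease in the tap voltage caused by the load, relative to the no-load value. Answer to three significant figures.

The divider's output (Thévenin) resistance is Ra‖Rb = 8.082 kΩ.
Fractional drop under load = R_th/(R_th + R_L) = 8.082 / (8.082 + 50.4) = 0.1382.
So the output falls by 13.8 %.

13.8 %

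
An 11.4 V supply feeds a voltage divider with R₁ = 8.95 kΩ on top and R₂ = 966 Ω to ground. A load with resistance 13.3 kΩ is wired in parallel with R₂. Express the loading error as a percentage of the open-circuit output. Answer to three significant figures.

The divider's output (Thévenin) resistance is R₁‖R₂ = 871.9 Ω.
Fractional drop under load = R_th/(R_th + R_L) = 871.9 / (871.9 + 13300) = 0.06152.
So the output falls by 6.15 %.

6.15 %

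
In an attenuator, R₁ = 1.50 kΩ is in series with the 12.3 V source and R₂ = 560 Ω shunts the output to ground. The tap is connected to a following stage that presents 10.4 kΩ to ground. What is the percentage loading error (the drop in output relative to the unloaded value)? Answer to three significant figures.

3.77 %

The divider's output (Thévenin) resistance is R₁‖R₂ = 407.8 Ω.
Fractional drop under load = R_th/(R_th + R_L) = 407.8 / (407.8 + 10400) = 0.03773.
So the output falls by 3.77 %.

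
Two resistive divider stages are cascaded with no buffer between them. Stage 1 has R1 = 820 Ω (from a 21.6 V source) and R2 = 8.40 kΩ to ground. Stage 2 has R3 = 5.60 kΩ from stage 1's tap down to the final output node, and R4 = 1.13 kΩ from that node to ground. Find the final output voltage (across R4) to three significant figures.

V_out ≈ 2.97 V

Stage 2 presents R3+R4 = 6730 Ω as a load on stage 1's tap.
Stage 1's lower leg becomes R2‖(R3+R4) = 3736 Ω, so V_mid = 21.6 × 3736/4556 = 17.71 V.
Stage 2 is itself unloaded: V_out = V_mid × R4/(R3+R4) = 17.71 × 1130/6730 = 2.97 V.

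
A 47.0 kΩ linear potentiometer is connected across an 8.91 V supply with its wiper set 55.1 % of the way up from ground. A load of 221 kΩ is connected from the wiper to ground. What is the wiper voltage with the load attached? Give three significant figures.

V ≈ 4.66 V

The wiper splits the pot into (1−α)R = 21.10 kΩ above and αR = 25.90 kΩ below.
Lower section ‖ load = 23.18 kΩ.
V_wiper = 8.91 × 23.18/(21.10 + 23.18) = 4.66 V.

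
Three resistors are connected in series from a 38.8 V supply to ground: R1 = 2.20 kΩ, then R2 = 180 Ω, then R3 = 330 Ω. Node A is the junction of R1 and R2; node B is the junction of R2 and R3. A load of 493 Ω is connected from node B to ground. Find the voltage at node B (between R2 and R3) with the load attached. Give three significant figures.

At node B, R3 is in parallel with the load: R3‖R_L = 197.7 Ω.
Below node A the resistance is R2 + (R3‖R_L) = 377.7 Ω, so V_A = 38.8 × 377.7/2578 = 5.685 V.
Then V_B = V_A × (R3‖R_L)/(R2 + R3‖R_L) = 5.685 × 197.7/377.7 = 2.98 V.

V ≈ 2.98 V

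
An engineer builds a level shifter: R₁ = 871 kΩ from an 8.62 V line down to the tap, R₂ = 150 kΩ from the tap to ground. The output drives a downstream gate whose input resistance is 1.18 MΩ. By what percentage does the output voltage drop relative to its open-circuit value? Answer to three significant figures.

9.78 %

The divider's output (Thévenin) resistance is R₁‖R₂ = 128.0 kΩ.
Fractional drop under load = R_th/(R_th + R_L) = 128.0 / (128.0 + 1180) = 0.09783.
So the output falls by 9.78 %.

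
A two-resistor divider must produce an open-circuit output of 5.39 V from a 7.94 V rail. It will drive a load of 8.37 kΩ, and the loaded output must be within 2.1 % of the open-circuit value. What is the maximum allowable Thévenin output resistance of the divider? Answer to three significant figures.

R_th ≤ 180 Ω

Loading drop = R_th/(R_th + R_L) ≤ 0.0210, so R_th ≤ R_L · ε/(1−ε) = 8.37 kΩ × 0.0210/0.9790 = 180 Ω.
(Any R1, R2 with R2/(R1+R2) = 0.679 and R1‖R2 ≤ 180 Ω will meet the spec.)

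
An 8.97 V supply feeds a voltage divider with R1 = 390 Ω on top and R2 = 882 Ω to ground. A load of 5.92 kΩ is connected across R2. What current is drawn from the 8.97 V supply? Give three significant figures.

R2‖R_L = 767.6 Ω, so the source sees R1 + R2‖R_L = 1158 Ω.
I = 8.97 V / 1158 Ω = 7.75 mA.

I ≈ 7.75 mA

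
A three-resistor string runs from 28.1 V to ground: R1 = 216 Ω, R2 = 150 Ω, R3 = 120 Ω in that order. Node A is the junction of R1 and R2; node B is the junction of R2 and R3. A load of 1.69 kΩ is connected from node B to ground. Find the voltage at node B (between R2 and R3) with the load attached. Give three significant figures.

V ≈ 6.59 V

At node B, R3 is in parallel with the load: R3‖R_L = 112.0 Ω.
Below node A the resistance is R2 + (R3‖R_L) = 262.0 Ω, so V_A = 28.1 × 262.0/478.0 = 15.40 V.
Then V_B = V_A × (R3‖R_L)/(R2 + R3‖R_L) = 15.40 × 112.0/262.0 = 6.59 V.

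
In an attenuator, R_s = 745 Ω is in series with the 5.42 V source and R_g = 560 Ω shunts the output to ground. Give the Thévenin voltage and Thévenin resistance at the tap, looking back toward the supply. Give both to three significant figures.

V_th is the open-circuit tap voltage: 5.42 × 560/(745 + 560) = 2.33 V.
With the supply zeroed, R_s and R_g appear in parallel from the tap: R_th = R_s‖R_g = (745 × 560)/1305 = 320 Ω.

V_th = 2.33 V, R_th = 320 Ω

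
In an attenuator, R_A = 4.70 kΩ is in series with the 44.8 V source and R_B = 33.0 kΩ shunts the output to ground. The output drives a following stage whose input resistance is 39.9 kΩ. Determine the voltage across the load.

The load sits in parallel with R_B: R_B‖R_L = (33.0 × 39.9) / (33.0 + 39.9) = 18.06 kΩ.
V_out = 44.8 × 18.06 / (4.70 + 18.06) = 44.8 × 18.06/22.76 = 35.5 V.

V_out ≈ 35.5 V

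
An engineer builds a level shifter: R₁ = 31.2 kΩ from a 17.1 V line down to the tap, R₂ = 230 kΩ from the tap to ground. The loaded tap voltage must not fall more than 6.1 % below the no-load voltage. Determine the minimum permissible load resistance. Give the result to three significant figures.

Output resistance R_th = R₁‖R₂ = (31.2 × 230)/261.2 = 27.47 kΩ.
The fractional drop is R_th/(R_th + R_L); requiring this ≤ 0.0610 gives R_L ≥ R_th(1/0.0610 − 1) = 27.47 × 15.39 = 423 kΩ.

R_L(min) ≈ 423 kΩ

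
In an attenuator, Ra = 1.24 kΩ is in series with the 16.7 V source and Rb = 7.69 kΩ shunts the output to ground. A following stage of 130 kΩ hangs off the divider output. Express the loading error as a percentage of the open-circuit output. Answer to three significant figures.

0.815 %

The divider's output (Thévenin) resistance is Ra‖Rb = 1.068 kΩ.
Fractional drop under load = R_th/(R_th + R_L) = 1.068 / (1.068 + 130) = 0.008147.
So the output falls by 0.815 %.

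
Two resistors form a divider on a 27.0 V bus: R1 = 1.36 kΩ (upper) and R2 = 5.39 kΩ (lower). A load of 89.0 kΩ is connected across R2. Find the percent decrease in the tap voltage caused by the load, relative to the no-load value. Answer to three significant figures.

The divider's output (Thévenin) resistance is R1‖R2 = 1.086 kΩ.
Fractional drop under load = R_th/(R_th + R_L) = 1.086 / (1.086 + 89.0) = 0.01205.
So the output falls by 1.21 %.

1.21 %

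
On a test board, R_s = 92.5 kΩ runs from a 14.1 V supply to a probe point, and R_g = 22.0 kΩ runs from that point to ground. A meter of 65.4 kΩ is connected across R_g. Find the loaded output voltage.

The load sits in parallel with R_g: R_g‖R_L = (22.0 × 65.4) / (22.0 + 65.4) = 16.46 kΩ.
V_out = 14.1 × 16.46 / (92.5 + 16.46) = 14.1 × 16.46/109.0 = 2.13 V.

V_out ≈ 2.13 V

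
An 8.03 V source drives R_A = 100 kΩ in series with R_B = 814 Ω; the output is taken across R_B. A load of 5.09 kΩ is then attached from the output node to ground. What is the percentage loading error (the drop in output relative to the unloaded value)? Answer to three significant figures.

Unloaded V = 8.03 × 814/100800 = 0.064836 V.
Loaded: R_B‖R_L = 701.8 Ω, giving V = 8.03 × 701.8/100700 = 0.055960 V.
Drop = (0.064836 − 0.055960) / 0.064836 = 13.7 %.

13.7 %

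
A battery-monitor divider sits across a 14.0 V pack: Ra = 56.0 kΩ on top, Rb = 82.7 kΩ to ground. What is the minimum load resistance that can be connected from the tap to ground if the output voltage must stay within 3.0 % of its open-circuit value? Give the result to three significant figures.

R_L(min) ≈ 1.08 MΩ

Output resistance R_th = Ra‖Rb = (56.0 × 82.7)/138.7 = 33.39 kΩ.
The fractional drop is R_th/(R_th + R_L); requiring this ≤ 0.0300 gives R_L ≥ R_th(1/0.0300 − 1) = 33.39 × 32.33 = 1.08 MΩ.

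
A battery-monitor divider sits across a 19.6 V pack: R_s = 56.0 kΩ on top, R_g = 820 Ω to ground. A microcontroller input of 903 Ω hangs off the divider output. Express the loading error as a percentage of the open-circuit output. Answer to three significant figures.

The divider's output (Thévenin) resistance is R_s‖R_g = 808.2 Ω.
Fractional drop under load = R_th/(R_th + R_L) = 808.2 / (808.2 + 903) = 0.4723.
So the output falls by 47.2 %.

47.2 %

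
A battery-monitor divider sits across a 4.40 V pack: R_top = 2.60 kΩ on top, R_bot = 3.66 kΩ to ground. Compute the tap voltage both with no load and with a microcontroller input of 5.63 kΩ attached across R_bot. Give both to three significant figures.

Unloaded: 2.57 V; loaded: 2.03 V

Open-circuit: V = 4.40 × 3.66/(2.60 + 3.66) = 2.57 V.
With the load, R_bot becomes R_bot‖R_L = 2.218 kΩ, so V = 4.40 × 2.218/4.818 = 2.03 V.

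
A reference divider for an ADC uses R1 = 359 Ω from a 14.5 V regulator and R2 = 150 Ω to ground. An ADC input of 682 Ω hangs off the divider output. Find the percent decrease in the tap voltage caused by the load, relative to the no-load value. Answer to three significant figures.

13.4 %

The divider's output (Thévenin) resistance is R1‖R2 = 105.8 Ω.
Fractional drop under load = R_th/(R_th + R_L) = 105.8 / (105.8 + 682) = 0.1343.
So the output falls by 13.4 %.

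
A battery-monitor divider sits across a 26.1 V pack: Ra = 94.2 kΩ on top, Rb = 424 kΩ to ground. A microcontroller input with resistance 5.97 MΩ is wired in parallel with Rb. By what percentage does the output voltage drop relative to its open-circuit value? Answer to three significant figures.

The divider's output (Thévenin) resistance is Ra‖Rb = 77.08 kΩ.
Fractional drop under load = R_th/(R_th + R_L) = 77.08 / (77.08 + 5970) = 0.01275.
So the output falls by 1.27 %.

1.27 %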